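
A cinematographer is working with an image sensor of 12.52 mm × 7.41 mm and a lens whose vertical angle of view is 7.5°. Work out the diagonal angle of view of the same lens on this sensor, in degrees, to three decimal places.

14.666°

From the vertical AOV: f = 7.41 / (2·tan(3.75°)) = 7.41 / 0.13109 ≈ 56.5274 mm.
Sensor diagonal = √(12.52² + 7.41²) = √211.6585 ≈ 14.5485 mm.
Diagonal AOV = 2·arctan(14.5485 / (2 × 56.5274)) = 2·arctan(0.12869) ≈ 14.6657°.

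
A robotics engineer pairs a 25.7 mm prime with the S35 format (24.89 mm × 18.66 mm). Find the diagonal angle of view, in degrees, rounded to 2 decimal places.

Sensor diagonal = √(24.89² + 18.66²) = √967.7077 ≈ 31.1080 mm.
Angle of view α = 2·arctan(d/2f) with d = 31.1080 mm and f = 25.7 mm.
d/2f = 0.60521; arctan(0.60521) ≈ 31.1829°, so α ≈ 62.3658°.

62.37°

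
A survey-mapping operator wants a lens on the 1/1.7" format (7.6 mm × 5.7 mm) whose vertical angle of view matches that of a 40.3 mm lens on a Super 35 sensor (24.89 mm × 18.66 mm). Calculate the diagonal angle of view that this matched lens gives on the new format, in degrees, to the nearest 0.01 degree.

Equal vertical AOV ⇒ f₂ = f₁ · 5.7/18.66 = 40.3 × 0.30547 ≈ 12.3103 mm.
Sensor diagonal = √(7.6² + 5.7²) = √90.2500 ≈ 9.5000 mm.
Diagonal AOV on the new format = 2·arctan(9.5000 / (2 × 12.3103)) = 2·arctan(0.38586) ≈ 42.1988°.

42.20°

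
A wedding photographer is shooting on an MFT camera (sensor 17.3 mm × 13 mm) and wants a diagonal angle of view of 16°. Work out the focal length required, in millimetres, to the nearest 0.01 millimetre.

Sensor diagonal = √(17.3² + 13²) = √468.2900 ≈ 21.6400 mm.
From α = 2·arctan(d/2f) we get f = d / (2·tan(α/2)).
With d = 21.6400 mm and α/2 = 8°, tan(α/2) ≈ 0.14054, so f ≈ 21.6400 / 0.28108 ≈ 76.9883 mm.

76.99 mm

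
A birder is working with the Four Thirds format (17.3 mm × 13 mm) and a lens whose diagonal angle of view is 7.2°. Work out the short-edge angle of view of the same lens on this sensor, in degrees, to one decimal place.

Sensor diagonal = √(17.3² + 13²) = √468.2900 ≈ 21.6400 mm.
From the diagonal AOV: f = 21.6400 / (2·tan(3.6°)) = 21.6400 / 0.12583 ≈ 171.9790 mm.
Short-edge AOV = 2·arctan(13 / (2 × 171.9790)) = 2·arctan(0.03780) ≈ 4.3290°.

4.3°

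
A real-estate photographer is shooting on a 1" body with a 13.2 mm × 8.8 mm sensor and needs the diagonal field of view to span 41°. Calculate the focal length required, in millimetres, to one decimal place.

21.2 mm

Sensor diagonal = √(13.2² + 8.8²) = √251.6800 ≈ 15.8644 mm.
From α = 2·arctan(d/2f) we get f = d / (2·tan(α/2)).
With d = 15.8644 mm and α/2 = 20.5°, tan(α/2) ≈ 0.37388, so f ≈ 15.8644 / 0.74777 ≈ 21.2157 mm.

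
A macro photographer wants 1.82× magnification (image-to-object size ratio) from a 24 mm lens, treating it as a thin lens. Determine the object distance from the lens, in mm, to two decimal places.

37.19 mm

With m = dᵢ/dₒ and 1/f = 1/dₒ + 1/dᵢ, substituting dᵢ = m·dₒ gives 1/f = (1 + 1/m)/dₒ, hence dₒ = f·(1 + 1/m).
dₒ = 24 × (1 + 1/1.82) = 24 × 1.54945 ≈ 37.187 mm.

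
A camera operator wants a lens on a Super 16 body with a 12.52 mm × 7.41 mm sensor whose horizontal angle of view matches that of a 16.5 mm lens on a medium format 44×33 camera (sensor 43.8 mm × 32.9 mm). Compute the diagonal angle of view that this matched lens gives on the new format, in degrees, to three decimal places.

114.083°

Equal horizontal AOV ⇒ f₂ = f₁ · 12.52/43.8 = 16.5 × 0.28584 ≈ 4.7164 mm.
Sensor diagonal = √(12.52² + 7.41²) = √211.6585 ≈ 14.5485 mm.
Diagonal AOV on the new format = 2·arctan(14.5485 / (2 × 4.7164)) = 2·arctan(1.54232) ≈ 114.0833°.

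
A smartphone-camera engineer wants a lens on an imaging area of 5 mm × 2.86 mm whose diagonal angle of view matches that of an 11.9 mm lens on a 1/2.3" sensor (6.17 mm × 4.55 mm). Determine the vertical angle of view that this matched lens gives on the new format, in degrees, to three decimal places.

18.173°

Sensor diagonal = √(6.17² + 4.55²) = √58.7714 ≈ 7.6663 mm.
Sensor diagonal = √(5² + 2.86²) = √33.1796 ≈ 5.7602 mm.
Equal diagonal AOV ⇒ f₂ = f₁ · 5.7602/7.6663 = 11.9 × 0.75137 ≈ 8.9413 mm.
Vertical AOV on the new format = 2·arctan(2.86 / (2 × 8.9413)) = 2·arctan(0.15993) ≈ 18.1730°.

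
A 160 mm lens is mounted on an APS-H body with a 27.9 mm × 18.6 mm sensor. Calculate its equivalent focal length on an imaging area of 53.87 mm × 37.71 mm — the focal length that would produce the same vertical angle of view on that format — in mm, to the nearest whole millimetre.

Equal angle of view means equal height/f ratio, so f₂ = f₁ · (height₂/height₁) = 160 × 37.71/18.6.
f₂ = 160 × 2.02742 ≈ 324.387 mm.

324 mm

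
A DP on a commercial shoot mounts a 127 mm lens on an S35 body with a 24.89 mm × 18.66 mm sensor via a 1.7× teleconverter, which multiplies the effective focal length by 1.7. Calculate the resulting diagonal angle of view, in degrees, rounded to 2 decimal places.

Effective focal length f = 127 × 1.7 = 215.9 mm.
Sensor diagonal = √(24.89² + 18.66²) = √967.7077 ≈ 31.1080 mm.
α = 2·arctan(31.108 / (2 × 215.9)) = 2·arctan(0.07204) ≈ 8.2412°.

8.24°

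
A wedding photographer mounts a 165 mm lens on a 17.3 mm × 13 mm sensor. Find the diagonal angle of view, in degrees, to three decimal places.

7.504°

Sensor diagonal = √(17.3² + 13²) = √468.2900 ≈ 21.6400 mm.
Angle of view α = 2·arctan(d/2f) with d = 21.6400 mm and f = 165 mm.
d/2f = 0.06558; arctan(0.06558) ≈ 3.7518°, so α ≈ 7.5037°.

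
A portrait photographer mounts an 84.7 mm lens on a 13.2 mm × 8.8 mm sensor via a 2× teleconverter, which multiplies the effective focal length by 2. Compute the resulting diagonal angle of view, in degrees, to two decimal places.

Effective focal length f = 84.7 × 2 = 169.4 mm.
Sensor diagonal = √(13.2² + 8.8²) = √251.6800 ≈ 15.8644 mm.
α = 2·arctan(15.864 / (2 × 169.4)) = 2·arctan(0.04683) ≈ 5.3619°.

5.36°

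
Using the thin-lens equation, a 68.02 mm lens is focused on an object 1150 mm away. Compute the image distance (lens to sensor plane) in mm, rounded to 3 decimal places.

1/dᵢ = 1/f − 1/dₒ = 1/68.02 − 1/1150 = 0.0138320 mm⁻¹.
dᵢ = 1/0.0138320 ≈ 72.2962 mm.

72.296 mm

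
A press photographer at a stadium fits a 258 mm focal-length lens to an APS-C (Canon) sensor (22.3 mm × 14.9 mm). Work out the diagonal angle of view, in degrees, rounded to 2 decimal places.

5.95°

Sensor diagonal = √(22.3² + 14.9²) = √719.3000 ≈ 26.8198 mm.
Angle of view α = 2·arctan(d/2f) with d = 26.8198 mm and f = 258 mm.
d/2f = 0.05198; arctan(0.05198) ≈ 2.9753°, so α ≈ 5.9507°.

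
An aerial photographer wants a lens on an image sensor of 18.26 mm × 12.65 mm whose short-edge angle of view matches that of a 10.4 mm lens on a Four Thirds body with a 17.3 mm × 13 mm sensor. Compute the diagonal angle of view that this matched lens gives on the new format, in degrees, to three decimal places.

95.324°

Equal short-edge AOV ⇒ f₂ = f₁ · 12.65/13 = 10.4 × 0.97308 ≈ 10.1200 mm.
Sensor diagonal = √(18.26² + 12.65²) = √493.4501 ≈ 22.2137 mm.
Diagonal AOV on the new format = 2·arctan(22.2137 / (2 × 10.1200)) = 2·arctan(1.09752) ≈ 95.3237°.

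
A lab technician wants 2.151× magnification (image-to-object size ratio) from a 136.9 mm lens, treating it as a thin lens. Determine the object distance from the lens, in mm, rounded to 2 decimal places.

200.54 mm

With m = dᵢ/dₒ and 1/f = 1/dₒ + 1/dᵢ, substituting dᵢ = m·dₒ gives 1/f = (1 + 1/m)/dₒ, hence dₒ = f·(1 + 1/m).
dₒ = 136.9 × (1 + 1/2.151) = 136.9 × 1.46490 ≈ 200.545 mm.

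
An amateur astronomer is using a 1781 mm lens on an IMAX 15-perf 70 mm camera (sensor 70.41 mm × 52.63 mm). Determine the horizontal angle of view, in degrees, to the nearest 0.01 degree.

2.26°

Angle of view α = 2·arctan(w/2f) with w = 70.41 mm and f = 1781 mm.
w/2f = 0.01977; arctan(0.01977) ≈ 1.1324°, so α ≈ 2.2648°.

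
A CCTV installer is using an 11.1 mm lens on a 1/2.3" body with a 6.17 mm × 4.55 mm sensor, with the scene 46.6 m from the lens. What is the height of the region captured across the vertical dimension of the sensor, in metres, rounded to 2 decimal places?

dₒ: 46.6 m = 46600 mm.
Similar triangles through the lens centre give W/dₒ = h/dᵢ; with 1/f = 1/dₒ + 1/dᵢ this gives W = h·(dₒ − f)/f.
W = 4.55 mm × (46600 − 11.1) / 11.1 = 4.55 × 4197.1982 ≈ 19097.252 mm = 19.0973 m.

19.10 m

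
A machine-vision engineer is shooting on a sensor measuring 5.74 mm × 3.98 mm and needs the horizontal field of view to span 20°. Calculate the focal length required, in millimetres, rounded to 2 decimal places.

16.28 mm

From α = 2·arctan(w/2f) we get f = w / (2·tan(α/2)).
With w = 5.74 mm and α/2 = 10°, tan(α/2) ≈ 0.17633, so f ≈ 5.74 / 0.35265 ≈ 16.2766 mm.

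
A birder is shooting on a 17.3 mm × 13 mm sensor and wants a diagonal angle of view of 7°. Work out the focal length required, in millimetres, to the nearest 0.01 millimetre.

176.91 mm

Sensor diagonal = √(17.3² + 13²) = √468.2900 ≈ 21.6400 mm.
From α = 2·arctan(d/2f) we get f = d / (2·tan(α/2)).
With d = 21.6400 mm and α/2 = 3.5°, tan(α/2) ≈ 0.06116, so f ≈ 21.6400 / 0.12233 ≈ 176.9055 mm.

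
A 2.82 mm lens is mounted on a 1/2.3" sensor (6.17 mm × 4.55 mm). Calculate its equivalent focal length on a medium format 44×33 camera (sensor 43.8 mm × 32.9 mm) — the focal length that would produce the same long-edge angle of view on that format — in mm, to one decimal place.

Equal angle of view means equal width/f ratio, so f₂ = f₁ · (width₂/width₁) = 2.82 × 43.8/6.17.
f₂ = 2.82 × 7.09887 ≈ 20.019 mm.

20.0 mm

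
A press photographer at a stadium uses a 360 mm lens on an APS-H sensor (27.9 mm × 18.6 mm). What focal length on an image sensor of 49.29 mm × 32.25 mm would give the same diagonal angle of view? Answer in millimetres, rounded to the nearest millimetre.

632 mm

Sensor diagonal = √(27.9² + 18.6²) = √1124.3700 ≈ 33.5316 mm.
Sensor diagonal = √(49.29² + 32.25²) = √3469.5666 ≈ 58.9030 mm.
Equal angle of view means equal diagonal/f ratio, so f₂ = f₁ · (diagonal₂/diagonal₁) = 360 × 58.9030/33.5316.
f₂ = 360 × 1.75664 ≈ 632.391 mm.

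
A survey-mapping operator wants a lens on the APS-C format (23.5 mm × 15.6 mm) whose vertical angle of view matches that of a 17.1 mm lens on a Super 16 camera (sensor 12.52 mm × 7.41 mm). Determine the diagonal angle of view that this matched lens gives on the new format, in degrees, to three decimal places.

Equal vertical AOV ⇒ f₂ = f₁ · 15.6/7.41 = 17.1 × 2.10526 ≈ 36.0000 mm.
Sensor diagonal = √(23.5² + 15.6²) = √795.6100 ≈ 28.2066 mm.
Diagonal AOV on the new format = 2·arctan(28.2066 / (2 × 36.0000)) = 2·arctan(0.39176) ≈ 42.7863°.

42.786°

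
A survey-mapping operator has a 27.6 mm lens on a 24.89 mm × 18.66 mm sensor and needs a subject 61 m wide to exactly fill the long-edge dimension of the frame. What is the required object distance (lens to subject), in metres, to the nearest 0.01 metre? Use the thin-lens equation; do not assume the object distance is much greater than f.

67.67 m

W: 61 m = 61000 mm.
Magnification m = w/W = dᵢ/dₒ; combined with 1/f = 1/dₒ + 1/dᵢ this gives dₒ = f·(1 + W/w).
dₒ = 27.6 mm × (1 + 61000/24.89) = 27.6 × 2451.7834 ≈ 67669.223 mm = 67.6692 m.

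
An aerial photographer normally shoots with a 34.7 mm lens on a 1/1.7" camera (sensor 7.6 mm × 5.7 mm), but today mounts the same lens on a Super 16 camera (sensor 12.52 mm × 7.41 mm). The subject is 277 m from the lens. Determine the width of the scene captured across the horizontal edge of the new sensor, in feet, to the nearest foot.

The focal length stays 34.7 mm; the relevant sensor dimension is now w = 12.52 mm. Object distance dₒ = 277 m = 277000 mm.
Thin-lens field width W = w·(dₒ − f)/f = 12.52 × (277000 − 34.7)/34.7 ≈ 99930.996 mm = 99930.996/304.8 ft = 327.858 ft.

328 ft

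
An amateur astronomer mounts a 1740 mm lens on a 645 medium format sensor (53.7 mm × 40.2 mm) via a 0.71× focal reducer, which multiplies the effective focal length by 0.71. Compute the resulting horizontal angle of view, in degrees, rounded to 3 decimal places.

Effective focal length f = 1740 × 0.71 = 1235.4 mm.
α = 2·arctan(53.7 / (2 × 1235.4)) = 2·arctan(0.02173) ≈ 2.4901°.

2.490°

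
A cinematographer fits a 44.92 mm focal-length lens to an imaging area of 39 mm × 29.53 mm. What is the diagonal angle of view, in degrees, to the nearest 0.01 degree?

57.14°

Sensor diagonal = √(39² + 29.53²) = √2393.0209 ≈ 48.9185 mm.
Angle of view α = 2·arctan(d/2f) with d = 48.9185 mm and f = 44.92 mm.
d/2f = 0.54451; arctan(0.54451) ≈ 28.5686°, so α ≈ 57.1372°.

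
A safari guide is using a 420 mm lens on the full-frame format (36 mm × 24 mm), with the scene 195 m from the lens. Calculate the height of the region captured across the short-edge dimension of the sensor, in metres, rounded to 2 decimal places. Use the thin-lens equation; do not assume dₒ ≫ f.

dₒ: 195 m = 195000 mm.
Similar triangles through the lens centre give W/dₒ = h/dᵢ; with 1/f = 1/dₒ + 1/dᵢ this gives W = h·(dₒ − f)/f.
W = 24 mm × (195000 − 420) / 420 = 24 × 463.2857 ≈ 11118.857 mm = 11.1189 m.

11.12 m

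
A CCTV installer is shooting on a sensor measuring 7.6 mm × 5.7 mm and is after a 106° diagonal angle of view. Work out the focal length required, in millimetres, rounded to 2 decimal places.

Sensor diagonal = √(7.6² + 5.7²) = √90.2500 ≈ 9.5000 mm.
From α = 2·arctan(d/2f) we get f = d / (2·tan(α/2)).
With d = 9.5000 mm and α/2 = 53°, tan(α/2) ≈ 1.32704, so f ≈ 9.5000 / 2.65409 ≈ 3.5794 mm.

3.58 mm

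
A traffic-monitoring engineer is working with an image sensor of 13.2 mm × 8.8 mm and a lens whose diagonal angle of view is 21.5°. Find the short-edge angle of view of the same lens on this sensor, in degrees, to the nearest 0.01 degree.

Sensor diagonal = √(13.2² + 8.8²) = √251.6800 ≈ 15.8644 mm.
From the diagonal AOV: f = 15.8644 / (2·tan(10.75°)) = 15.8644 / 0.37971 ≈ 41.7802 mm.
Short-edge AOV = 2·arctan(8.8 / (2 × 41.7802)) = 2·arctan(0.10531) ≈ 12.0237°.

12.02°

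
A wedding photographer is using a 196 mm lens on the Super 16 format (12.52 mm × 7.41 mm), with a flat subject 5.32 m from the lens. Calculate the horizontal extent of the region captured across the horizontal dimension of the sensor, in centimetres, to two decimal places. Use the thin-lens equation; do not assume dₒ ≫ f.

32.73 cm

dₒ: 5.32 m = 5320 mm.
Similar triangles through the lens centre give W/dₒ = w/dᵢ; with 1/f = 1/dₒ + 1/dᵢ this gives W = w·(dₒ − f)/f.
W = 12.52 mm × (5320 − 196) / 196 = 12.52 × 26.1429 ≈ 327.309 mm = 32.7309 cm.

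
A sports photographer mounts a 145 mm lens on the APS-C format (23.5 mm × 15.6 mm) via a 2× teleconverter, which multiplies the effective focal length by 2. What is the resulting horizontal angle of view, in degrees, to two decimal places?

4.64°

Effective focal length f = 145 × 2 = 290 mm.
α = 2·arctan(23.5 / (2 × 290)) = 2·arctan(0.04052) ≈ 4.6404°.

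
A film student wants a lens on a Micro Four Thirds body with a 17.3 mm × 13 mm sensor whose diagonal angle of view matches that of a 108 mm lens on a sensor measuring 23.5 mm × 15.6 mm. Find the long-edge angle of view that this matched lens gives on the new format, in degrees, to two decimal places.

Sensor diagonal = √(23.5² + 15.6²) = √795.6100 ≈ 28.2066 mm.
Sensor diagonal = √(17.3² + 13²) = √468.2900 ≈ 21.6400 mm.
Equal diagonal AOV ⇒ f₂ = f₁ · 21.6400/28.2066 = 108 × 0.76720 ≈ 82.8574 mm.
Long-edge AOV on the new format = 2·arctan(17.3 / (2 × 82.8574)) = 2·arctan(0.10440) ≈ 11.9198°.

11.92°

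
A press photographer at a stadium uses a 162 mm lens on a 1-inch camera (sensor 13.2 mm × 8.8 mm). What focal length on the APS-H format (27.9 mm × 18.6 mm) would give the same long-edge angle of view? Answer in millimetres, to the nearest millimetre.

Equal angle of view means equal width/f ratio, so f₂ = f₁ · (width₂/width₁) = 162 × 27.9/13.2.
f₂ = 162 × 2.11364 ≈ 342.409 mm.

342 mm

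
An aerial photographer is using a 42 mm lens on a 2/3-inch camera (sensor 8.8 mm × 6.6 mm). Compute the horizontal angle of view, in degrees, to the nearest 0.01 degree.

Angle of view α = 2·arctan(w/2f) with w = 8.8 mm and f = 42 mm.
w/2f = 0.10476; arctan(0.10476) ≈ 5.9806°, so α ≈ 11.9612°.

11.96°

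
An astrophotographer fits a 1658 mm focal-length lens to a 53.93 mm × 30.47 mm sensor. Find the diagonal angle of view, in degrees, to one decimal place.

2.1°

Sensor diagonal = √(53.93² + 30.47²) = √3836.8658 ≈ 61.9424 mm.
Angle of view α = 2·arctan(d/2f) with d = 61.9424 mm and f = 1658 mm.
d/2f = 0.01868; arctan(0.01868) ≈ 1.0702°, so α ≈ 2.1403°.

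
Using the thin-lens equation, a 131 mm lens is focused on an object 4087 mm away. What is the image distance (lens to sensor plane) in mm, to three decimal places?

135.338 mm

1/dᵢ = 1/f − 1/dₒ = 1/131 − 1/4087 = 0.0073889 mm⁻¹.
dᵢ = 1/0.0073889 ≈ 135.3380 mm.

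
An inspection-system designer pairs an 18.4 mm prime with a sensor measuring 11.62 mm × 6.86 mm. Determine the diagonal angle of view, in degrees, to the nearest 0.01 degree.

Sensor diagonal = √(11.62² + 6.86²) = √182.0840 ≈ 13.4939 mm.
Angle of view α = 2·arctan(d/2f) with d = 13.4939 mm and f = 18.4 mm.
d/2f = 0.36668; arctan(0.36668) ≈ 20.1370°, so α ≈ 40.2740°.

40.27°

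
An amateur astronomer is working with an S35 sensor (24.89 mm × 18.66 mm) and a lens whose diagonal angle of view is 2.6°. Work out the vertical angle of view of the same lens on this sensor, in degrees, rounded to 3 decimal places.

Sensor diagonal = √(24.89² + 18.66²) = √967.7077 ≈ 31.1080 mm.
From the diagonal AOV: f = 31.1080 / (2·tan(1.3°)) = 31.1080 / 0.04539 ≈ 685.4043 mm.
Vertical AOV = 2·arctan(18.66 / (2 × 685.4043)) = 2·arctan(0.01361) ≈ 1.5598°.

1.560°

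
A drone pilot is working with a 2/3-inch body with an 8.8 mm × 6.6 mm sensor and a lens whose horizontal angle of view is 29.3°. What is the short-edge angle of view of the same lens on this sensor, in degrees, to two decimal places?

22.19°

From the horizontal AOV: f = 8.8 / (2·tan(14.65°)) = 8.8 / 0.52283 ≈ 16.8316 mm.
Short-edge AOV = 2·arctan(6.6 / (2 × 16.8316)) = 2·arctan(0.19606) ≈ 22.1853°.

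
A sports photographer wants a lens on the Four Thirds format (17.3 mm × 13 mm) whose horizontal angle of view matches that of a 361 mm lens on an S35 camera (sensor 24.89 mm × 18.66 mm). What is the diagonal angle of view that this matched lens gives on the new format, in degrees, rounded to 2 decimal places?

4.94°

Equal horizontal AOV ⇒ f₂ = f₁ · 17.3/24.89 = 361 × 0.69506 ≈ 250.9160 mm.
Sensor diagonal = √(17.3² + 13²) = √468.2900 ≈ 21.6400 mm.
Diagonal AOV on the new format = 2·arctan(21.6400 / (2 × 250.9160)) = 2·arctan(0.04312) ≈ 4.9384°.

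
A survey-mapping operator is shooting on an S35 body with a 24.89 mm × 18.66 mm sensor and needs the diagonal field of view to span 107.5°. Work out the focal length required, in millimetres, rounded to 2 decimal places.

Sensor diagonal = √(24.89² + 18.66²) = √967.7077 ≈ 31.1080 mm.
From α = 2·arctan(d/2f) we get f = d / (2·tan(α/2)).
With d = 31.1080 mm and α/2 = 53.75°, tan(α/2) ≈ 1.36383, so f ≈ 31.1080 / 2.72766 ≈ 11.4047 mm.

11.40 mm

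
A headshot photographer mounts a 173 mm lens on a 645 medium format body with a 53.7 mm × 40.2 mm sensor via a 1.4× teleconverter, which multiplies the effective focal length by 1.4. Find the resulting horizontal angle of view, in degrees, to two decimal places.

Effective focal length f = 173 × 1.4 = 242.2 mm.
α = 2·arctan(53.7 / (2 × 242.2)) = 2·arctan(0.11086) ≈ 12.6518°.

12.65°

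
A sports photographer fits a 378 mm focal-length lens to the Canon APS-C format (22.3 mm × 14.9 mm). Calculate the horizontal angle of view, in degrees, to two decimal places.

3.38°

Angle of view α = 2·arctan(w/2f) with w = 22.3 mm and f = 378 mm.
w/2f = 0.02950; arctan(0.02950) ≈ 1.6896°, so α ≈ 3.3792°.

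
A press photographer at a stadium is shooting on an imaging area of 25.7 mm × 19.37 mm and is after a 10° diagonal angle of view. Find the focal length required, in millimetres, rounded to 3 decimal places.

183.921 mm

Sensor diagonal = √(25.7² + 19.37²) = √1035.6869 ≈ 32.1821 mm.
From α = 2·arctan(d/2f) we get f = d / (2·tan(α/2)).
With d = 32.1821 mm and α/2 = 5°, tan(α/2) ≈ 0.08749, so f ≈ 32.1821 / 0.17498 ≈ 183.9215 mm.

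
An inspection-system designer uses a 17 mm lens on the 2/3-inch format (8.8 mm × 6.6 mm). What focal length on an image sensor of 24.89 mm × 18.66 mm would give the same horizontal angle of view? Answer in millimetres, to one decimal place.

48.1 mm

Equal angle of view means equal width/f ratio, so f₂ = f₁ · (width₂/width₁) = 17 × 24.89/8.8.
f₂ = 17 × 2.82841 ≈ 48.083 mm.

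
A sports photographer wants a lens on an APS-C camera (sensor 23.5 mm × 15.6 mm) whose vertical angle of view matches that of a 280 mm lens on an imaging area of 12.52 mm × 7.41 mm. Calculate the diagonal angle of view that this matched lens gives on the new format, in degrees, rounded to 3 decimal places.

Equal vertical AOV ⇒ f₂ = f₁ · 15.6/7.41 = 280 × 2.10526 ≈ 589.4737 mm.
Sensor diagonal = √(23.5² + 15.6²) = √795.6100 ≈ 28.2066 mm.
Diagonal AOV on the new format = 2·arctan(28.2066 / (2 × 589.4737)) = 2·arctan(0.02393) ≈ 2.7411°.

2.741°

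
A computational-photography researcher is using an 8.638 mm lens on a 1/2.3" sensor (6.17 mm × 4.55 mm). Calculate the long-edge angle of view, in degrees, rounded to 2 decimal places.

39.31°

Angle of view α = 2·arctan(w/2f) with w = 6.17 mm and f = 8.638 mm.
w/2f = 0.35714; arctan(0.35714) ≈ 19.6538°, so α ≈ 39.3076°.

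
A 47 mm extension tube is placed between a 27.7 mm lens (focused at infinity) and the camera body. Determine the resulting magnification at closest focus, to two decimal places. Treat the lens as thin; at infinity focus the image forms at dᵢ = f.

1.70×

The tube moves the image plane from f to f + e, so dᵢ = 27.7 + 47 = 74.7 mm. Focus is achieved when 1/f = 1/dₒ + 1/dᵢ, giving dₒ = 1/(1/f − 1/(f+e)).
Magnification m = dᵢ/dₒ = (f+e)·(1/f − 1/(f+e)) = e/f = 47/27.7 ≈ 1.6968.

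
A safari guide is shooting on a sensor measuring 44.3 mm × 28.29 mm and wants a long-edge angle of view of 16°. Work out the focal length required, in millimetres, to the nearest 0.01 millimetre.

157.61 mm

From α = 2·arctan(w/2f) we get f = w / (2·tan(α/2)).
With w = 44.3 mm and α/2 = 8°, tan(α/2) ≈ 0.14054, so f ≈ 44.3 / 0.28108 ≈ 157.6054 mm.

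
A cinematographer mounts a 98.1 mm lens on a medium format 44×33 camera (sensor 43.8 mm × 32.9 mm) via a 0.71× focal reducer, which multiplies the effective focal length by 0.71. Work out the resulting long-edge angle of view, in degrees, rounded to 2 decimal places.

Effective focal length f = 98.1 × 0.71 = 69.651 mm.
α = 2·arctan(43.8 / (2 × 69.651)) = 2·arctan(0.31442) ≈ 34.9089°.

34.91°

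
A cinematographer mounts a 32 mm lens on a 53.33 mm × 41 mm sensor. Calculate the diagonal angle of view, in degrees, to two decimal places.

Sensor diagonal = √(53.33² + 41²) = √4525.0889 ≈ 67.2688 mm.
Angle of view α = 2·arctan(d/2f) with d = 67.2688 mm and f = 32 mm.
d/2f = 1.05107; arctan(1.05107) ≈ 46.4265°, so α ≈ 92.8529°.

92.85°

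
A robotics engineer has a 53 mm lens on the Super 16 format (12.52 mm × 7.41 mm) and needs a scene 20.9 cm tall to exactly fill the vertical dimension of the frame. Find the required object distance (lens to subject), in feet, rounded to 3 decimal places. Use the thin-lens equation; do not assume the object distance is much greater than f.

W: 20.9 cm = 209 mm.
Magnification m = h/W = dᵢ/dₒ; combined with 1/f = 1/dₒ + 1/dᵢ this gives dₒ = f·(1 + W/h).
dₒ = 53 mm × (1 + 209/7.41) = 53 × 29.2051 ≈ 1547.872 mm = 1547.872/304.8 ft = 5.07832 ft.

5.078 ft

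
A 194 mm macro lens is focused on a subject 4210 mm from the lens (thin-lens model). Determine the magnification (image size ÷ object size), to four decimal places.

Thin lens: 1/f = 1/dₒ + 1/dᵢ → 1/dᵢ = 1/194 − 1/4210 = 0.0049171 mm⁻¹, so dᵢ ≈ 203.3715 mm.
Magnification m = dᵢ/dₒ = 203.3715/4210 ≈ 0.04831.

0.0483×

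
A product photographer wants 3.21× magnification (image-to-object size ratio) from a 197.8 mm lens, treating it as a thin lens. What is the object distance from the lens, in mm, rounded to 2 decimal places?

With m = dᵢ/dₒ and 1/f = 1/dₒ + 1/dᵢ, substituting dᵢ = m·dₒ gives 1/f = (1 + 1/m)/dₒ, hence dₒ = f·(1 + 1/m).
dₒ = 197.8 × (1 + 1/3.21) = 197.8 × 1.31153 ≈ 259.420 mm.

259.42 mm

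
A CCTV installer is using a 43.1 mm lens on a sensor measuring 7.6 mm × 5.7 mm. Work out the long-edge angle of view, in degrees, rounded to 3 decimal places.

Angle of view α = 2·arctan(w/2f) with w = 7.6 mm and f = 43.1 mm.
w/2f = 0.08817; arctan(0.08817) ≈ 5.0386°, so α ≈ 10.0771°.

10.077°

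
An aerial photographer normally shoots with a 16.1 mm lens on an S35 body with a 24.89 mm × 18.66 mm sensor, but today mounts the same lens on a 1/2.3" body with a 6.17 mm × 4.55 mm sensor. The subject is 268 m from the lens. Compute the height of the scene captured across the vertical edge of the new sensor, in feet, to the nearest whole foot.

The focal length stays 16.1 mm; the relevant sensor dimension is now h = 4.55 mm. Object distance dₒ = 268 m = 268000 mm.
Thin-lens field height W = h·(dₒ − f)/f = 4.55 × (268000 − 16.1)/16.1 ≈ 75734.580 mm = 75734.580/304.8 ft = 248.473 ft.

248 ft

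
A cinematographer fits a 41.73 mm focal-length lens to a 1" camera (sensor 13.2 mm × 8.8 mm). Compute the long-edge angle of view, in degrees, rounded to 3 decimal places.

17.975°

Angle of view α = 2·arctan(w/2f) with w = 13.2 mm and f = 41.73 mm.
w/2f = 0.15816; arctan(0.15816) ≈ 8.9874°, so α ≈ 17.9749°.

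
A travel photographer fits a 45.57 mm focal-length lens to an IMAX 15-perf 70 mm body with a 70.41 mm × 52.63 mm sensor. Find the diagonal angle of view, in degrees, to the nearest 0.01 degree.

87.93°

Sensor diagonal = √(70.41² + 52.63²) = √7727.4850 ≈ 87.9061 mm.
Angle of view α = 2·arctan(d/2f) with d = 87.9061 mm and f = 45.57 mm.
d/2f = 0.96452; arctan(0.96452) ≈ 43.9653°, so α ≈ 87.9305°.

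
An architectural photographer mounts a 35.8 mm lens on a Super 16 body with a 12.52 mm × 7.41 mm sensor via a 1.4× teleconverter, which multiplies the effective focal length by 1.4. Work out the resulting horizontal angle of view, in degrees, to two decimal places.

14.24°

Effective focal length f = 35.8 × 1.4 = 50.12 mm.
α = 2·arctan(12.52 / (2 × 50.12)) = 2·arctan(0.12490) ≈ 14.2388°.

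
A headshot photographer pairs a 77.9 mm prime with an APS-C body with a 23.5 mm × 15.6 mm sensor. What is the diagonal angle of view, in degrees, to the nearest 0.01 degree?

20.52°

Sensor diagonal = √(23.5² + 15.6²) = √795.6100 ≈ 28.2066 mm.
Angle of view α = 2·arctan(d/2f) with d = 28.2066 mm and f = 77.9 mm.
d/2f = 0.18104; arctan(0.18104) ≈ 10.2619°, so α ≈ 20.5237°.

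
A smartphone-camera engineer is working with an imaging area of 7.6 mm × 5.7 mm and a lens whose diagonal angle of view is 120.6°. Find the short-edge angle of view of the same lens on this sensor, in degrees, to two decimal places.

92.90°

Sensor diagonal = √(7.6² + 5.7²) = √90.2500 ≈ 9.5000 mm.
From the diagonal AOV: f = 9.5000 / (2·tan(60.3°)) = 9.5000 / 3.50637 ≈ 2.7094 mm.
Short-edge AOV = 2·arctan(5.7 / (2 × 2.7094)) = 2·arctan(1.05191) ≈ 92.8985°.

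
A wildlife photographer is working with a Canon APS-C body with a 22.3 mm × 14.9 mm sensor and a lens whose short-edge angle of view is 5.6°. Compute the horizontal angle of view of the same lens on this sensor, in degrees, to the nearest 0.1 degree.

From the short-edge AOV: f = 14.9 / (2·tan(2.8°)) = 14.9 / 0.09782 ≈ 152.3263 mm.
Horizontal AOV = 2·arctan(22.3 / (2 × 152.3263)) = 2·arctan(0.07320) ≈ 8.3730°.

8.4°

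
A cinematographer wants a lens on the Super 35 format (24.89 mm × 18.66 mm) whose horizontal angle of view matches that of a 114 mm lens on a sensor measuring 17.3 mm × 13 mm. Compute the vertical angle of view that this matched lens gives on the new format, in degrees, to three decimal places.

6.512°

Equal horizontal AOV ⇒ f₂ = f₁ · 24.89/17.3 = 114 × 1.43873 ≈ 164.0150 mm.
Vertical AOV on the new format = 2·arctan(18.66 / (2 × 164.0150)) = 2·arctan(0.05689) ≈ 6.5115°.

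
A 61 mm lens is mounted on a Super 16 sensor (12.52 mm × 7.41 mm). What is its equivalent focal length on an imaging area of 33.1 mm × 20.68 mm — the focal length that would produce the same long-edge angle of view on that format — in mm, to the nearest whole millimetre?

161 mm

Equal angle of view means equal width/f ratio, so f₂ = f₁ · (width₂/width₁) = 61 × 33.1/12.52.
f₂ = 61 × 2.64377 ≈ 161.270 mm.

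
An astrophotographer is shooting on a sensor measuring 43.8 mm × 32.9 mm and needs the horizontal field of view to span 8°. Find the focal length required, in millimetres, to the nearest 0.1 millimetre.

From α = 2·arctan(w/2f) we get f = w / (2·tan(α/2)).
With w = 43.8 mm and α/2 = 4°, tan(α/2) ≈ 0.06993, so f ≈ 43.8 / 0.13985 ≈ 313.1846 mm.

313.2 mm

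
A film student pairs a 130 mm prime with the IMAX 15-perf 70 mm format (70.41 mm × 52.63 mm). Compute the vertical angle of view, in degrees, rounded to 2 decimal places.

22.89°

Angle of view α = 2·arctan(h/2f) with h = 52.63 mm and f = 130 mm.
h/2f = 0.20242; arctan(0.20242) ≈ 11.4434°, so α ≈ 22.8867°.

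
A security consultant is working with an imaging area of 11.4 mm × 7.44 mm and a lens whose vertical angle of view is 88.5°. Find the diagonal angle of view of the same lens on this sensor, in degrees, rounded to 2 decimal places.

From the vertical AOV: f = 7.44 / (2·tan(44.25°)) = 7.44 / 1.94831 ≈ 3.8187 mm.
Sensor diagonal = √(11.4² + 7.44²) = √185.3136 ≈ 13.6130 mm.
Diagonal AOV = 2·arctan(13.6130 / (2 × 3.8187)) = 2·arctan(1.78242) ≈ 121.4121°.

121.41°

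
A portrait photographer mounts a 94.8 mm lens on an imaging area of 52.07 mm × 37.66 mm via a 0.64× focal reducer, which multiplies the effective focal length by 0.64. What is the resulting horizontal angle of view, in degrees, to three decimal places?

Effective focal length f = 94.8 × 0.64 = 60.672 mm.
α = 2·arctan(52.07 / (2 × 60.672)) = 2·arctan(0.42911) ≈ 46.4494°.

46.449°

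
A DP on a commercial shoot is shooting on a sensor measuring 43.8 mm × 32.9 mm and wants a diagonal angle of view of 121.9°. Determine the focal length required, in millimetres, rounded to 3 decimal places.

15.214 mm

Sensor diagonal = √(43.8² + 32.9²) = √3000.8500 ≈ 54.7800 mm.
From α = 2·arctan(d/2f) we get f = d / (2·tan(α/2)).
With d = 54.7800 mm and α/2 = 60.95°, tan(α/2) ≈ 1.80034, so f ≈ 54.7800 / 3.60068 ≈ 15.2138 mm.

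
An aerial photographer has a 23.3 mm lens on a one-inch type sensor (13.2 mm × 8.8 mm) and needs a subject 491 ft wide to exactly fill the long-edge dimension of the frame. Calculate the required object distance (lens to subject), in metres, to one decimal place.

W: 491 ft × 304.8 mm/ft = 149656.80 mm.
Magnification m = w/W = dᵢ/dₒ; combined with 1/f = 1/dₒ + 1/dᵢ this gives dₒ = f·(1 + W/w).
dₒ = 23.3 mm × (1 + 149657/13.2) = 23.3 × 11338.6360 ≈ 264190.219 mm = 264.19 m.

264.2 m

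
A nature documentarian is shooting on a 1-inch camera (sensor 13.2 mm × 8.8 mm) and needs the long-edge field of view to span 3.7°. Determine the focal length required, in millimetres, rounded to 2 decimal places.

204.34 mm

From α = 2·arctan(w/2f) we get f = w / (2·tan(α/2)).
With w = 13.2 mm and α/2 = 1.85°, tan(α/2) ≈ 0.03230, so f ≈ 13.2 / 0.06460 ≈ 204.3355 mm.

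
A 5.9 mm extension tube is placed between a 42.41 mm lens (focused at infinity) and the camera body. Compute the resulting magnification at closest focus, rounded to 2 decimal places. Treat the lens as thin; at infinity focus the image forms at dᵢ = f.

The tube moves the image plane from f to f + e, so dᵢ = 42.41 + 5.9 = 48.31 mm. Focus is achieved when 1/f = 1/dₒ + 1/dᵢ, giving dₒ = 1/(1/f − 1/(f+e)).
Magnification m = dᵢ/dₒ = (f+e)·(1/f − 1/(f+e)) = e/f = 5.9/42.41 ≈ 0.1391.

0.14×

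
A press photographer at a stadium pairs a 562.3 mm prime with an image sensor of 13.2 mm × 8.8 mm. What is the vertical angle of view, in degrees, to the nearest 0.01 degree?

Angle of view α = 2·arctan(h/2f) with h = 8.8 mm and f = 562.3 mm.
h/2f = 0.00783; arctan(0.00783) ≈ 0.4483°, so α ≈ 0.8967°.

0.90°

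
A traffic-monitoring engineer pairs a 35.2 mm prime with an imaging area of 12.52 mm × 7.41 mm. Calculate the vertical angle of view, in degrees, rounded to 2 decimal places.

12.02°

Angle of view α = 2·arctan(h/2f) with h = 7.41 mm and f = 35.2 mm.
h/2f = 0.10526; arctan(0.10526) ≈ 6.0086°, so α ≈ 12.0172°.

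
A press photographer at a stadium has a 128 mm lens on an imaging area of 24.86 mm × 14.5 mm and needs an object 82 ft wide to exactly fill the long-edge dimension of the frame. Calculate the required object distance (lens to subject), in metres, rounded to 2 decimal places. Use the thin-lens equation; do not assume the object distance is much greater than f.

128.82 m

W: 82 ft × 304.8 mm/ft = 24993.60 mm.
Magnification m = w/W = dᵢ/dₒ; combined with 1/f = 1/dₒ + 1/dᵢ this gives dₒ = f·(1 + W/w).
dₒ = 128 mm × (1 + 24993.6/24.86) = 128 × 1006.3741 ≈ 128815.880 mm = 128.816 m.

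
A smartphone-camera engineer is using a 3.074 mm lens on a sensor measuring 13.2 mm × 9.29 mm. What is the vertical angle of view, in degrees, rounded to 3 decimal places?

Angle of view α = 2·arctan(h/2f) with h = 9.29 mm and f = 3.074 mm.
h/2f = 1.51106; arctan(1.51106) ≈ 56.5039°, so α ≈ 113.0079°.

113.008°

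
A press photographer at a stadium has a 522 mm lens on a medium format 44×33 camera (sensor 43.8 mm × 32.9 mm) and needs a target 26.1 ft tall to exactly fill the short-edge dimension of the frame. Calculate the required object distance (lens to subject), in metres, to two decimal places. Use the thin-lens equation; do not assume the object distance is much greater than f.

W: 26.1 ft × 304.8 mm/ft = 7955.28 mm.
Magnification m = h/W = dᵢ/dₒ; combined with 1/f = 1/dₒ + 1/dᵢ this gives dₒ = f·(1 + W/h).
dₒ = 522 mm × (1 + 7955.28/32.9) = 522 × 242.8018 ≈ 126742.548 mm = 126.743 m.

126.74 m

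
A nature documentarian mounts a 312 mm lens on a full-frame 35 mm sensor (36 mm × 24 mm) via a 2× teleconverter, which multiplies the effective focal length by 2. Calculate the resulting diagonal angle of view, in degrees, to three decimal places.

Effective focal length f = 312 × 2 = 624 mm.
Sensor diagonal = √(36² + 24²) = √1872.0000 ≈ 43.2666 mm.
α = 2·arctan(43.267 / (2 × 624)) = 2·arctan(0.03467) ≈ 3.9712°.

3.971°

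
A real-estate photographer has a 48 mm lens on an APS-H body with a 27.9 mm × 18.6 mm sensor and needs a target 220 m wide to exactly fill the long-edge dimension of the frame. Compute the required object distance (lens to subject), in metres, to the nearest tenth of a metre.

W: 220 m = 220000 mm.
Magnification m = w/W = dᵢ/dₒ; combined with 1/f = 1/dₒ + 1/dᵢ this gives dₒ = f·(1 + W/w).
dₒ = 48 mm × (1 + 220000/27.9) = 48 × 7886.3047 ≈ 378542.624 mm = 378.543 m.

378.5 m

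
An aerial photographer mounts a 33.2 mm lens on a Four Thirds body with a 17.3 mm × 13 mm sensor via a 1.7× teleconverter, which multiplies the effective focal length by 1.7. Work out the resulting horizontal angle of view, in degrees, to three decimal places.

17.427°

Effective focal length f = 33.2 × 1.7 = 56.44 mm.
α = 2·arctan(17.3 / (2 × 56.44)) = 2·arctan(0.15326) ≈ 17.4267°.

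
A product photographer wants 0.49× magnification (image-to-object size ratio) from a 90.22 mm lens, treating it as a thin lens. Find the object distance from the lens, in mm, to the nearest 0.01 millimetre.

274.34 mm

With m = dᵢ/dₒ and 1/f = 1/dₒ + 1/dᵢ, substituting dᵢ = m·dₒ gives 1/f = (1 + 1/m)/dₒ, hence dₒ = f·(1 + 1/m).
dₒ = 90.22 × (1 + 1/0.49) = 90.22 × 3.04082 ≈ 274.342 mm.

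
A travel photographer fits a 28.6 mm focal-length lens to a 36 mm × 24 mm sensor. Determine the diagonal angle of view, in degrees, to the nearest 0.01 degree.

Sensor diagonal = √(36² + 24²) = √1872.0000 ≈ 43.2666 mm.
Angle of view α = 2·arctan(d/2f) with d = 43.2666 mm and f = 28.6 mm.
d/2f = 0.75641; arctan(0.75641) ≈ 37.1042°, so α ≈ 74.2084°.

74.21°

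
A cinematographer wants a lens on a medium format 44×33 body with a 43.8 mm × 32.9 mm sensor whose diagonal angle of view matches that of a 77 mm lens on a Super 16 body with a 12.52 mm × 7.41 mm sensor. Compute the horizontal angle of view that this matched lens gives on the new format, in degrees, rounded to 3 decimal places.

8.639°

Sensor diagonal = √(12.52² + 7.41²) = √211.6585 ≈ 14.5485 mm.
Sensor diagonal = √(43.8² + 32.9²) = √3000.8500 ≈ 54.7800 mm.
Equal diagonal AOV ⇒ f₂ = f₁ · 54.7800/14.5485 = 77 × 3.76534 ≈ 289.9312 mm.
Horizontal AOV on the new format = 2·arctan(43.8 / (2 × 289.9312)) = 2·arctan(0.07554) ≈ 8.6393°.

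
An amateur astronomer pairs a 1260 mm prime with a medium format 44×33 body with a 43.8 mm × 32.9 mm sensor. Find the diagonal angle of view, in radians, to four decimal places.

0.0435 rad

Sensor diagonal = √(43.8² + 32.9²) = √3000.8500 ≈ 54.7800 mm.
Angle of view α = 2·arctan(d/2f) with d = 54.7800 mm and f = 1260 mm.
d/2f = 0.02174; arctan(0.02174) ≈ 0.0217 rad, so α ≈ 0.0435 rad.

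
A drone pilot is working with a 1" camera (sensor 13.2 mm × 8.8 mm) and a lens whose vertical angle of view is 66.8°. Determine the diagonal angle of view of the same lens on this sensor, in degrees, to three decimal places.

From the vertical AOV: f = 8.8 / (2·tan(33.4°)) = 8.8 / 1.31876 ≈ 6.6730 mm.
Sensor diagonal = √(13.2² + 8.8²) = √251.6800 ≈ 15.8644 mm.
Diagonal AOV = 2·arctan(15.8644 / (2 × 6.6730)) = 2·arctan(1.18871) ≈ 99.8558°.

99.856°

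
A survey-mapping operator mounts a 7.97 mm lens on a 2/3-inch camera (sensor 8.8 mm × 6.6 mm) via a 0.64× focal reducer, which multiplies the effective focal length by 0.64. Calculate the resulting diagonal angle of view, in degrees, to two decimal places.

94.31°

Effective focal length f = 7.97 × 0.64 = 5.1008 mm.
Sensor diagonal = √(8.8² + 6.6²) = √121.0000 ≈ 11.0000 mm.
α = 2·arctan(11.000 / (2 × 5.1008)) = 2·arctan(1.07826) ≈ 94.3132°.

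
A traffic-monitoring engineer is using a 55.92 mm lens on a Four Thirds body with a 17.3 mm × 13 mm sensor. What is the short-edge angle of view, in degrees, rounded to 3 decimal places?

13.260°

Angle of view α = 2·arctan(h/2f) with h = 13 mm and f = 55.92 mm.
h/2f = 0.11624; arctan(0.11624) ≈ 6.6302°, so α ≈ 13.2603°.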